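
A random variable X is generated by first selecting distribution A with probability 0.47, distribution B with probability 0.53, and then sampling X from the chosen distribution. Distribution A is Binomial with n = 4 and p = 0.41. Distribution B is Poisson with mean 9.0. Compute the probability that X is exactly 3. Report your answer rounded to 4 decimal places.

Conditional on each component, P(X = 3): A: 0.162654; B: 0.0149943.
By total probability, P(X = 3) = 0.47·0.162654 + 0.53·0.0149943 = 0.0843941.

0.0844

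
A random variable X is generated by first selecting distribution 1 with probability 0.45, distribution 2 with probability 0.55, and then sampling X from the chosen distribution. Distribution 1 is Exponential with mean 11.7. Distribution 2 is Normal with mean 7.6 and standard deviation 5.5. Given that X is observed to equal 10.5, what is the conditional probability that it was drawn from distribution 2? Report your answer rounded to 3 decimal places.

Likelihoods f(10.5 | ·): 1: 0.0348388; 2: 0.0631214.
Posterior ∝ prior × likelihood. Numerator for 2: 0.55·0.0631214 = 0.0347168.
Normalizing constant: 0.45·0.0348388 + 0.55·0.0631214 = 0.0503942.
P(2 | observation) = 0.0347168 / 0.0503942 = 0.688904.

0.689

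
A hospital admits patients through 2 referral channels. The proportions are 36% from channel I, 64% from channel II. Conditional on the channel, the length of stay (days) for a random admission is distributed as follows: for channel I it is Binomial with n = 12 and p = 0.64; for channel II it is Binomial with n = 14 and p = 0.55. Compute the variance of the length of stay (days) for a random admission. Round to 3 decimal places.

3.213

Per component, I: μ=7.68, E[X²]=61.7472; II: μ=7.7, E[X²]=62.755.
E[X] = 0.36·7.68 + 0.64·7.7 = 7.6928.
E[X²] = 0.36·61.7472 + 0.64·62.755 = 62.3922.
Var(X) = E[X²] − (E[X])² = 62.3922 − 59.1792 = 3.21302.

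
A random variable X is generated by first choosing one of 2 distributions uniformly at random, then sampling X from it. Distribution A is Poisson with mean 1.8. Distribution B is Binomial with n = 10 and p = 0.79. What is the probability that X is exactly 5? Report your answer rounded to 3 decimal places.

0.029

Conditional on each component, P(X = 5): A: 0.0260286; B: 0.0316689.
By total probability, P(X = 5) = 0.5·0.0260286 + 0.5·0.0316689 = 0.0288487.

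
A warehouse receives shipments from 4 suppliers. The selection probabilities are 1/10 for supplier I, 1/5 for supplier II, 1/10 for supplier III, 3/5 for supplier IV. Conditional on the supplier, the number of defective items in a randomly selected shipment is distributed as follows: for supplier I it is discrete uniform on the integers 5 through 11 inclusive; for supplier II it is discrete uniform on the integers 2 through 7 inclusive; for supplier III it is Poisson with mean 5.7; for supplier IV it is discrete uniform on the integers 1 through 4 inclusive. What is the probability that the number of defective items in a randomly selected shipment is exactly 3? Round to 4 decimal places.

0.1937

Conditional on each supplier, P(X = 3): I: 0; II: 0.166667; III: 0.103275; IV: 0.25.
By total probability, P(X = 3) = 0.1·0 + 0.2·0.166667 + 0.1·0.103275 + 0.6·0.25 = 0.193661.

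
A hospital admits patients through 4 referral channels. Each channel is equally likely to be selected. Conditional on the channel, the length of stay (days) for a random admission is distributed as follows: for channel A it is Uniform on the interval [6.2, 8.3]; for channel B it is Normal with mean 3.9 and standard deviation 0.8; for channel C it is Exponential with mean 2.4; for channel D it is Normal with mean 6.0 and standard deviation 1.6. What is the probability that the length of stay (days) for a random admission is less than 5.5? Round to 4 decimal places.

Conditional on each channel, P(X < 5.5): A: 0; B: 0.97725; C: 0.898902; D: 0.37733.
By total probability, P(X < 5.5) = 0.25·0 + 0.25·0.97725 + 0.25·0.898902 + 0.25·0.37733 = 0.563371.

0.5634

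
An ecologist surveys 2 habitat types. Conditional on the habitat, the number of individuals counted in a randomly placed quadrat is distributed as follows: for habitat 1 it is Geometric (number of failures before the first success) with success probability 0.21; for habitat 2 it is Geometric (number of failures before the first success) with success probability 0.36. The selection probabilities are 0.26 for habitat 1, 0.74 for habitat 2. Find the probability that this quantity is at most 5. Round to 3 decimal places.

Conditional on each habitat, P(X ≤ 5): 1: 0.756913; 2: 0.931281.
By total probability, P(X ≤ 5) = 0.26·0.756913 + 0.74·0.931281 = 0.885945.

0.886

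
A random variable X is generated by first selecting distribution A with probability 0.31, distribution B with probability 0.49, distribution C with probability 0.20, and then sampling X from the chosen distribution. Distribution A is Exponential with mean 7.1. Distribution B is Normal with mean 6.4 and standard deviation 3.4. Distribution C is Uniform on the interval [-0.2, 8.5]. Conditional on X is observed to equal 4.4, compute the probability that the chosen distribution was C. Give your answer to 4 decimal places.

0.2424

Likelihoods f(4.4 | ·): A: 0.0757882; B: 0.0986947; C: 0.114943.
Posterior ∝ prior × likelihood. Numerator for C: 0.2·0.114943 = 0.0229885.
Normalizing constant: 0.31·0.0757882 + 0.49·0.0986947 + 0.2·0.114943 = 0.0948432.
P(C | observation) = 0.0229885 / 0.0948432 = 0.242384.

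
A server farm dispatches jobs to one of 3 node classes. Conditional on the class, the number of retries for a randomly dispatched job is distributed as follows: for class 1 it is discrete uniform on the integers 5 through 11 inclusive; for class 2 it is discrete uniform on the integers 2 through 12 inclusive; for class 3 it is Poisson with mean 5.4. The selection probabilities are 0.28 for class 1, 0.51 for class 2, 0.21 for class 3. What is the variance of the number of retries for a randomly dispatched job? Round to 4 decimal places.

Per component, 1: μ=8, E[X²]=68; 2: μ=7, E[X²]=59; 3: μ=5.4, E[X²]=34.56.
E[X] = 0.28·8 + 0.51·7 + 0.21·5.4 = 6.944.
E[X²] = 0.28·68 + 0.51·59 + 0.21·34.56 = 56.3876.
Var(X) = E[X²] − (E[X])² = 56.3876 − 48.2191 = 8.16846.

8.1685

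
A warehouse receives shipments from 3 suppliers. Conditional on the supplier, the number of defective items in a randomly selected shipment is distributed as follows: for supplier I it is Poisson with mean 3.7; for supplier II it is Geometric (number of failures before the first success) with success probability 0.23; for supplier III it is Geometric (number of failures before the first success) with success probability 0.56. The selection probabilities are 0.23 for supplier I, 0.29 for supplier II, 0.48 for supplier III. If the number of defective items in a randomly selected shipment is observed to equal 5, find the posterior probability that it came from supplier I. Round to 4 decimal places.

Likelihoods P(X=5 | ·): I: 0.142869; II: 0.062256; III: 0.00923531.
Posterior ∝ prior × likelihood. Numerator for I: 0.23·0.142869 = 0.0328599.
Normalizing constant: 0.23·0.142869 + 0.29·0.062256 + 0.48·0.00923531 = 0.0553471.
P(I | observation) = 0.0328599 / 0.0553471 = 0.593706.

0.5937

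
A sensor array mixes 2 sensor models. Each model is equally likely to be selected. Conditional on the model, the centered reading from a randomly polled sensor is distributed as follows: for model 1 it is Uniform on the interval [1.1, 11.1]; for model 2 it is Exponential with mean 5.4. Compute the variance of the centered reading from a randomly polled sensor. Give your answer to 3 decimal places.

Per component, 1: μ=6.1, E[X²]=45.5433; 2: μ=5.4, E[X²]=58.32.
E[X] = 0.5·6.1 + 0.5·5.4 = 5.75.
E[X²] = 0.5·45.5433 + 0.5·58.32 = 51.9317.
Var(X) = E[X²] − (E[X])² = 51.9317 − 33.0625 = 18.8692.

18.869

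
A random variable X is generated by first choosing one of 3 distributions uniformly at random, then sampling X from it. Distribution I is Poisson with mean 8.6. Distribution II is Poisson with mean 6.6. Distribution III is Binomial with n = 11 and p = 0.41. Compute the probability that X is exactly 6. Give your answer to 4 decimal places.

0.1388

Conditional on each component, P(X = 6): I: 0.103449; II: 0.156166; III: 0.156894.
By total probability, P(X = 6) = 0.333333·0.103449 + 0.333333·0.156166 + 0.333333·0.156894 = 0.138836.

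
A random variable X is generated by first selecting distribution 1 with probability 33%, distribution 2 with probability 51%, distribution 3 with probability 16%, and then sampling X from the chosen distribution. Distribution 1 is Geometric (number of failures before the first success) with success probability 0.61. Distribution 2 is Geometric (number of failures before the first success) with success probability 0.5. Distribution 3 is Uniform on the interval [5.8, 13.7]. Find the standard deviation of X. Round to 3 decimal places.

Per component, 1: μ=0.639344, E[X²]=1.45687; 2: μ=1, E[X²]=3; 3: μ=9.75, E[X²]=100.263.
E[X] = 0.33·0.639344 + 0.51·1 + 0.16·9.75 = 2.28098.
E[X²] = 0.33·1.45687 + 0.51·3 + 0.16·100.263 = 18.0529.
Var(X) = E[X²] − (E[X])² = 18.0529 − 5.20289 = 12.85.
SD(X) = √12.85 = 3.58469.

3.585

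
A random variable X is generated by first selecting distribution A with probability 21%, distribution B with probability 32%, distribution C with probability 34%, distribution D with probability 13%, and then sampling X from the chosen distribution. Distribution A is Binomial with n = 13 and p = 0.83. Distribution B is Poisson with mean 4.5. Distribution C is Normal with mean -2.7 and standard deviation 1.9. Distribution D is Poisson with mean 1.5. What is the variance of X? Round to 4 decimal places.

28.0501

Per component, A: μ=10.79, E[X²]=118.258; B: μ=4.5, E[X²]=24.75; C: μ=-2.7, E[X²]=10.9; D: μ=1.5, E[X²]=3.75.
E[X] = 0.21·10.79 + 0.32·4.5 + 0.34·-2.7 + 0.13·1.5 = 2.9829.
E[X²] = 0.21·118.258 + 0.32·24.75 + 0.34·10.9 + 0.13·3.75 = 36.9478.
Var(X) = E[X²] − (E[X])² = 36.9478 − 8.89769 = 28.0501.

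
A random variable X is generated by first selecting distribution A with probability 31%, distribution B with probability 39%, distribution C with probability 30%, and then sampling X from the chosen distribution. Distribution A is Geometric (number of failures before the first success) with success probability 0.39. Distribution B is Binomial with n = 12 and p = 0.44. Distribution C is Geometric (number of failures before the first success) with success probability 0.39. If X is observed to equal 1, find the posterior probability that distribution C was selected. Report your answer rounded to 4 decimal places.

Likelihoods P(X=1 | ·): A: 0.2379; B: 0.00896814; C: 0.2379.
Posterior ∝ prior × likelihood. Numerator for C: 0.3·0.2379 = 0.07137.
Normalizing constant: 0.31·0.2379 + 0.39·0.00896814 + 0.3·0.2379 = 0.148617.
P(C | observation) = 0.07137 / 0.148617 = 0.480229.

0.4802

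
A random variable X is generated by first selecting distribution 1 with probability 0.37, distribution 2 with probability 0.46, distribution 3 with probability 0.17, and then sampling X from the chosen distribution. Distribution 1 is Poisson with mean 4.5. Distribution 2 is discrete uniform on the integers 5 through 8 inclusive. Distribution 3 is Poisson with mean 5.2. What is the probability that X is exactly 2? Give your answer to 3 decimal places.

Conditional on each component, P(X = 2): 1: 0.112479; 2: 0; 3: 0.074584.
By total probability, P(X = 2) = 0.37·0.112479 + 0.46·0 + 0.17·0.074584 = 0.0542963.

0.054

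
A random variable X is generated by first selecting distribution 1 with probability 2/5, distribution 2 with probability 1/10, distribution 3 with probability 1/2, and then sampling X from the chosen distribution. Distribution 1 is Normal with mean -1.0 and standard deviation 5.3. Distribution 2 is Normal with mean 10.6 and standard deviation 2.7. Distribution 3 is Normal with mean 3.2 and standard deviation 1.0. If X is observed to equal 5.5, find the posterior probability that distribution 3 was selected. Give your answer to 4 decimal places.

0.4593

Likelihoods f(5.5 | ·): 1: 0.0354833; 2: 0.0248191; 3: 0.028327.
Posterior ∝ prior × likelihood. Numerator for 3: 0.5·0.028327 = 0.0141635.
Normalizing constant: 0.4·0.0354833 + 0.1·0.0248191 + 0.5·0.028327 = 0.0308388.
P(3 | observation) = 0.0141635 / 0.0308388 = 0.459277.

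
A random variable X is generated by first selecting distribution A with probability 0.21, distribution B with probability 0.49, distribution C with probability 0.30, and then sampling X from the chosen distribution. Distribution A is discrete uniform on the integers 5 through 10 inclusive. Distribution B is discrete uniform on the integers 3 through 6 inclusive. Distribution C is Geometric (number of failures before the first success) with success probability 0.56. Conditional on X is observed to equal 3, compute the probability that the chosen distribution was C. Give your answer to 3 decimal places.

0.105

Likelihoods P(X=3 | ·): A: 0; B: 0.25; C: 0.047703.
Posterior ∝ prior × likelihood. Numerator for C: 0.3·0.047703 = 0.0143109.
Normalizing constant: 0.21·0 + 0.49·0.25 + 0.3·0.047703 = 0.136811.
P(C | observation) = 0.0143109 / 0.136811 = 0.104604.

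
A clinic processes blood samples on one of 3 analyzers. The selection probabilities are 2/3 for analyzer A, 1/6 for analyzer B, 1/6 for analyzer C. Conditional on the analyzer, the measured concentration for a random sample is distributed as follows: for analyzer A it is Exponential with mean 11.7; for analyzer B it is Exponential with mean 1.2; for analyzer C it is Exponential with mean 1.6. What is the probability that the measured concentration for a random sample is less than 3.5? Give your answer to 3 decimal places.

Conditional on each analyzer, P(X < 3.5): A: 0.258548; B: 0.945886; C: 0.887803.
By total probability, P(X < 3.5) = 0.666667·0.258548 + 0.166667·0.945886 + 0.166667·0.887803 = 0.47798.

0.478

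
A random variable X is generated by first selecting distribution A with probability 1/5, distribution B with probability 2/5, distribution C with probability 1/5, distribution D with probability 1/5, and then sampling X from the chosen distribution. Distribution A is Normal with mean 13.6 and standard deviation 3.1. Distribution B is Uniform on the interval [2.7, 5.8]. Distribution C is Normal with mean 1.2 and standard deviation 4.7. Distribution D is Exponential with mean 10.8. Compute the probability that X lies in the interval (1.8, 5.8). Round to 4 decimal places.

Conditional on each component, P(1.8 < X < 5.8): A: 0.0058621; B: 1; C: 0.285351; D: 0.262004.
By total probability, P(1.8 < X < 5.8) = 0.2·0.0058621 + 0.4·1 + 0.2·0.285351 + 0.2·0.262004 = 0.510643.

0.5106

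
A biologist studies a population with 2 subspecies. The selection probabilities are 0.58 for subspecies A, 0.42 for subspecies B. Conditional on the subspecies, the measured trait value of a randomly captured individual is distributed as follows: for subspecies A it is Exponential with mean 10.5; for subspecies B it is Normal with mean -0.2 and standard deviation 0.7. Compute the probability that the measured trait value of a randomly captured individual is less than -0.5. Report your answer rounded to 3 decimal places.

0.140

Conditional on each subspecies, P(X < -0.5): A: 0; B: 0.334118.
By total probability, P(X < -0.5) = 0.58·0 + 0.42·0.334118 = 0.140329.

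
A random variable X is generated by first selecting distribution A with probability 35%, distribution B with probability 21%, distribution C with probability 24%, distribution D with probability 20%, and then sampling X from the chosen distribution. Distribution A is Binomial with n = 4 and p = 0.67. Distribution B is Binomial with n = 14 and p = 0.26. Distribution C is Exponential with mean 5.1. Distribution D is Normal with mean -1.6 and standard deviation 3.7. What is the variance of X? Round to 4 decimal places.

15.1129

Per component, A: μ=2.68, E[X²]=8.0668; B: μ=3.64, E[X²]=15.9432; C: μ=5.1, E[X²]=52.02; D: μ=-1.6, E[X²]=16.25.
E[X] = 0.35·2.68 + 0.21·3.64 + 0.24·5.1 + 0.2·-1.6 = 2.6064.
E[X²] = 0.35·8.0668 + 0.21·15.9432 + 0.24·52.02 + 0.2·16.25 = 21.9063.
Var(X) = E[X²] − (E[X])² = 21.9063 − 6.79332 = 15.1129.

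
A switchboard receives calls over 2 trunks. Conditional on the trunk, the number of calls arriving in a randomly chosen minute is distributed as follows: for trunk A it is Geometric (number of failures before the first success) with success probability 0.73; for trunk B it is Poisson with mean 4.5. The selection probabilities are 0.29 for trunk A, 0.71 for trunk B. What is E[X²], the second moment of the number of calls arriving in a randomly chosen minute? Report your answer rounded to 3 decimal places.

For each component E[X²] = Var + (mean)², giving A: 0.64346; B: 24.75.
Overall E[X²] = 0.29·0.64346 + 0.71·24.75 = 17.7591.

17.759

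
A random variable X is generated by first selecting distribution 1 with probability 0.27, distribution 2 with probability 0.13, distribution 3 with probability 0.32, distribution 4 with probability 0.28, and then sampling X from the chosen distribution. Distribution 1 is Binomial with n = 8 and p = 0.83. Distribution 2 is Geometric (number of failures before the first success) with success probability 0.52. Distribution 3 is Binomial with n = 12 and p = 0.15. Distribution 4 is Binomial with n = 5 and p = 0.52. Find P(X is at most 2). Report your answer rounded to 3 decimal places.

Conditional on each component, P(X ≤ 2): 1: 0.000493538; 2: 0.889408; 3: 0.735818; 4: 0.46254.
By total probability, P(X ≤ 2) = 0.27·0.000493538 + 0.13·0.889408 + 0.32·0.735818 + 0.28·0.46254 = 0.480729.

0.481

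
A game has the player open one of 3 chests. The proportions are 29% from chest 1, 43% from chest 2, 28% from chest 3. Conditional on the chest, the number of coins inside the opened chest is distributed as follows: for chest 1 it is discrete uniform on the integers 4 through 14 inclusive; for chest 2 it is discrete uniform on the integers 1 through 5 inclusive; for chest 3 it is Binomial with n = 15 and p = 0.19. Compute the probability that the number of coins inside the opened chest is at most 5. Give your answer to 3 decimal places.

0.749

Conditional on each chest, P(X ≤ 5): 1: 0.181818; 2: 1; 3: 0.950971.
By total probability, P(X ≤ 5) = 0.29·0.181818 + 0.43·1 + 0.28·0.950971 = 0.748999.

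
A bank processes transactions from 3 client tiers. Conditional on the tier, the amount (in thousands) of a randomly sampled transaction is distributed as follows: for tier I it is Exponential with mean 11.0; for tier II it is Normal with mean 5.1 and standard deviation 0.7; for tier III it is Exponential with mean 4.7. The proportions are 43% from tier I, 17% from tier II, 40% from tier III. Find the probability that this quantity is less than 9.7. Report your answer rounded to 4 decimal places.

Conditional on each tier, P(X < 9.7): I: 0.585971; II: 1; III: 0.873033.
By total probability, P(X < 9.7) = 0.43·0.585971 + 0.17·1 + 0.4·0.873033 = 0.771181.

0.7712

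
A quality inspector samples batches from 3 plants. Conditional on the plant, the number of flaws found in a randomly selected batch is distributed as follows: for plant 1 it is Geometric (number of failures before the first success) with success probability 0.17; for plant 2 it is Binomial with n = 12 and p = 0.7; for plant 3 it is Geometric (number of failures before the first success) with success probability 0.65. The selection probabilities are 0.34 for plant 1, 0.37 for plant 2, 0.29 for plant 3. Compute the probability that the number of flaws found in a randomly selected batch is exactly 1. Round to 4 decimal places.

Conditional on each plant, P(X = 1): 1: 0.1411; 2: 1.48803e-05; 3: 0.2275.
By total probability, P(X = 1) = 0.34·0.1411 + 0.37·1.48803e-05 + 0.29·0.2275 = 0.113955.

0.1140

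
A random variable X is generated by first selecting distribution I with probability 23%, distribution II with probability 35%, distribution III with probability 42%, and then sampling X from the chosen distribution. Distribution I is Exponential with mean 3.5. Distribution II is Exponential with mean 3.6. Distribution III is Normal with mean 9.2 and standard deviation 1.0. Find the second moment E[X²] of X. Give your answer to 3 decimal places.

For each component E[X²] = Var + (mean)², giving I: 24.5; II: 25.92; III: 85.64.
Overall E[X²] = 0.23·24.5 + 0.35·25.92 + 0.42·85.64 = 50.6758.

50.676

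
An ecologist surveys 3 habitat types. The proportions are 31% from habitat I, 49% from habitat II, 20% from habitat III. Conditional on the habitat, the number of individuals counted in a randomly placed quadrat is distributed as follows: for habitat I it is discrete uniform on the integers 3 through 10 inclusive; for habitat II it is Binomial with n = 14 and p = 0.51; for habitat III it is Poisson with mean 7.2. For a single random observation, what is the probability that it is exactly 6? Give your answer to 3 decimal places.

0.154

Conditional on each habitat, P(X = 6): I: 0.125; II: 0.175608; III: 0.144458.
By total probability, P(X = 6) = 0.31·0.125 + 0.49·0.175608 + 0.2·0.144458 = 0.15369.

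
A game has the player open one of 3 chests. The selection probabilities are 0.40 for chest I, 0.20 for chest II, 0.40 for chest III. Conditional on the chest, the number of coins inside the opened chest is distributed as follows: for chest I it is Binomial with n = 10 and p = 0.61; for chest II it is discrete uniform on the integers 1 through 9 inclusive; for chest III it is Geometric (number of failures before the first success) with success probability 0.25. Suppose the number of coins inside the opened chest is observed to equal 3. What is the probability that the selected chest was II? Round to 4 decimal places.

0.2800

Likelihoods P(X=3 | ·): I: 0.0373786; II: 0.111111; III: 0.105469.
Posterior ∝ prior × likelihood. Numerator for II: 0.2·0.111111 = 0.0222222.
Normalizing constant: 0.4·0.0373786 + 0.2·0.111111 + 0.4·0.105469 = 0.0793612.
P(II | observation) = 0.0222222 / 0.0793612 = 0.280014.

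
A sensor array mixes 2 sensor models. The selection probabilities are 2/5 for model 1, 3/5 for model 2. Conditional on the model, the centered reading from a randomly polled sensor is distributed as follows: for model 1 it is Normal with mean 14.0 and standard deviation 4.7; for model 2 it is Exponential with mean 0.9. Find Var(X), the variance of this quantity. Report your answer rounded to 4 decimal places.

Per component, 1: μ=14, E[X²]=218.09; 2: μ=0.9, E[X²]=1.62.
E[X] = 0.4·14 + 0.6·0.9 = 6.14.
E[X²] = 0.4·218.09 + 0.6·1.62 = 88.208.
Var(X) = E[X²] − (E[X])² = 88.208 − 37.6996 = 50.5084.

50.5084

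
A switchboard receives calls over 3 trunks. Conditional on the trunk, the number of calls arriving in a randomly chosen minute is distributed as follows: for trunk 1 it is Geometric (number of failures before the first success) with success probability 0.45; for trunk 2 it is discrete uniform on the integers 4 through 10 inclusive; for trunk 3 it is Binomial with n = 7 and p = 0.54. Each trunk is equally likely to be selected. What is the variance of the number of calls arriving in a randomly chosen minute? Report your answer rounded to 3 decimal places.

8.406

Per component, 1: μ=1.22222, E[X²]=4.20988; 2: μ=7, E[X²]=53; 3: μ=3.78, E[X²]=16.0272.
E[X] = 0.333333·1.22222 + 0.333333·7 + 0.333333·3.78 = 4.00074.
E[X²] = 0.333333·4.20988 + 0.333333·53 + 0.333333·16.0272 = 24.4124.
Var(X) = E[X²] − (E[X])² = 24.4124 − 16.0059 = 8.40643.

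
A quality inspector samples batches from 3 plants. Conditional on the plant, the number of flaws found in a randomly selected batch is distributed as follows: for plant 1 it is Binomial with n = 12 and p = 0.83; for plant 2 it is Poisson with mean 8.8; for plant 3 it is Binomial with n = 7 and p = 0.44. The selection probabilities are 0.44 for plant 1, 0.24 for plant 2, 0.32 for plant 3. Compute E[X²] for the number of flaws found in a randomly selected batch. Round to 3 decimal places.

68.679

For each component E[X²] = Var + (mean)², giving 1: 100.895; 2: 86.24; 3: 11.2112.
Overall E[X²] = 0.44·100.895 + 0.24·86.24 + 0.32·11.2112 = 68.6789.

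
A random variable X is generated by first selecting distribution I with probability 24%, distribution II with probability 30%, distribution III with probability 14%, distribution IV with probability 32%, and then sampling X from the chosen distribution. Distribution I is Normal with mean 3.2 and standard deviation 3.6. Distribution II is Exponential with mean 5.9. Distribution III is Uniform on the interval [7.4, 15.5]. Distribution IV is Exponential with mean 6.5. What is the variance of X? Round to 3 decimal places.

Per component, I: μ=3.2, E[X²]=23.2; II: μ=5.9, E[X²]=69.62; III: μ=11.45, E[X²]=136.57; IV: μ=6.5, E[X²]=84.5.
E[X] = 0.24·3.2 + 0.3·5.9 + 0.14·11.45 + 0.32·6.5 = 6.221.
E[X²] = 0.24·23.2 + 0.3·69.62 + 0.14·136.57 + 0.32·84.5 = 72.6138.
Var(X) = E[X²] − (E[X])² = 72.6138 − 38.7008 = 33.913.

33.913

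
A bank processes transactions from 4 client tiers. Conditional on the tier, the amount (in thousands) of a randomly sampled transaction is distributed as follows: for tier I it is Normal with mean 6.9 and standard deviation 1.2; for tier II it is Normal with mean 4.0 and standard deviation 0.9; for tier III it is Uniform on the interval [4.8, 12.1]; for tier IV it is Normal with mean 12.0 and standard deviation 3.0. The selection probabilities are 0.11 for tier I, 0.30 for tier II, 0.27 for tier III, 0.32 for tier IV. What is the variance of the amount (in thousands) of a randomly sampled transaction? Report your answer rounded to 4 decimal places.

14.5817

Per component, I: μ=6.9, E[X²]=49.05; II: μ=4, E[X²]=16.81; III: μ=8.45, E[X²]=75.8433; IV: μ=12, E[X²]=153.
E[X] = 0.11·6.9 + 0.3·4 + 0.27·8.45 + 0.32·12 = 8.0805.
E[X²] = 0.11·49.05 + 0.3·16.81 + 0.27·75.8433 + 0.32·153 = 79.8762.
Var(X) = E[X²] − (E[X])² = 79.8762 − 65.2945 = 14.5817.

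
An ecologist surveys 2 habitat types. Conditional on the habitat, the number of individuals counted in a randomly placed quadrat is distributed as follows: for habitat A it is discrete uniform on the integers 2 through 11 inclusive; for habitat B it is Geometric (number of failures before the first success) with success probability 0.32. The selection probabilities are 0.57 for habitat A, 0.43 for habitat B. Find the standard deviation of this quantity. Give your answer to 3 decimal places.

3.500

Per component, A: μ=6.5, E[X²]=50.5; B: μ=2.125, E[X²]=11.1562.
E[X] = 0.57·6.5 + 0.43·2.125 = 4.61875.
E[X²] = 0.57·50.5 + 0.43·11.1562 = 33.5822.
Var(X) = E[X²] − (E[X])² = 33.5822 − 21.3329 = 12.2493.
SD(X) = √12.2493 = 3.49991.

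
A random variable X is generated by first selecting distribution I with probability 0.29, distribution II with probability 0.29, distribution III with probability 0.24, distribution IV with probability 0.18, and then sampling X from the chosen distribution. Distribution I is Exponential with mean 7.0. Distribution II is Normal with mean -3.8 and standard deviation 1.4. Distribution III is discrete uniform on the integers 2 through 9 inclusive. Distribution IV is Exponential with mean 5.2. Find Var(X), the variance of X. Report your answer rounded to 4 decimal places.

41.2925

Per component, I: μ=7, E[X²]=98; II: μ=-3.8, E[X²]=16.4; III: μ=5.5, E[X²]=35.5; IV: μ=5.2, E[X²]=54.08.
E[X] = 0.29·7 + 0.29·-3.8 + 0.24·5.5 + 0.18·5.2 = 3.184.
E[X²] = 0.29·98 + 0.29·16.4 + 0.24·35.5 + 0.18·54.08 = 51.4304.
Var(X) = E[X²] − (E[X])² = 51.4304 − 10.1379 = 41.2925.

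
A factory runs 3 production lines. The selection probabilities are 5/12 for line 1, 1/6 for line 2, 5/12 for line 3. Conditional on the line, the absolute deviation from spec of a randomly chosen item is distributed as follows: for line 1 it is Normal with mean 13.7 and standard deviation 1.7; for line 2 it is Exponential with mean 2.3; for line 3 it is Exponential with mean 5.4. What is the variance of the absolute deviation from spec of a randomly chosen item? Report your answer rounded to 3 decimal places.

Per component, 1: μ=13.7, E[X²]=190.58; 2: μ=2.3, E[X²]=10.58; 3: μ=5.4, E[X²]=58.32.
E[X] = 0.416667·13.7 + 0.166667·2.3 + 0.416667·5.4 = 8.34167.
E[X²] = 0.416667·190.58 + 0.166667·10.58 + 0.416667·58.32 = 105.472.
Var(X) = E[X²] − (E[X])² = 105.472 − 69.5834 = 35.8883.

35.888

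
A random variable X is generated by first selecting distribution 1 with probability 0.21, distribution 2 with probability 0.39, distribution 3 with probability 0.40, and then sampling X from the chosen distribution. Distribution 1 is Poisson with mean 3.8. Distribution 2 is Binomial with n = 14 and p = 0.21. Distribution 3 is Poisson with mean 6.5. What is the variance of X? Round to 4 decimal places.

6.9538

Per component, 1: μ=3.8, E[X²]=18.24; 2: μ=2.94, E[X²]=10.9662; 3: μ=6.5, E[X²]=48.75.
E[X] = 0.21·3.8 + 0.39·2.94 + 0.4·6.5 = 4.5446.
E[X²] = 0.21·18.24 + 0.39·10.9662 + 0.4·48.75 = 27.6072.
Var(X) = E[X²] − (E[X])² = 27.6072 − 20.6534 = 6.95383.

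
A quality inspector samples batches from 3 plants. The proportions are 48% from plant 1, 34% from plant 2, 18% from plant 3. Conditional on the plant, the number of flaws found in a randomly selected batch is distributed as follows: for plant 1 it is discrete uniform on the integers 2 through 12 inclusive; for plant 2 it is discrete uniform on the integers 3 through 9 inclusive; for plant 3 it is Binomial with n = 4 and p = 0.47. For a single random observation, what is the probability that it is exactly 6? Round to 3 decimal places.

Conditional on each plant, P(X = 6): 1: 0.0909091; 2: 0.142857; 3: 0.
By total probability, P(X = 6) = 0.48·0.0909091 + 0.34·0.142857 + 0.18·0 = 0.0922078.

0.092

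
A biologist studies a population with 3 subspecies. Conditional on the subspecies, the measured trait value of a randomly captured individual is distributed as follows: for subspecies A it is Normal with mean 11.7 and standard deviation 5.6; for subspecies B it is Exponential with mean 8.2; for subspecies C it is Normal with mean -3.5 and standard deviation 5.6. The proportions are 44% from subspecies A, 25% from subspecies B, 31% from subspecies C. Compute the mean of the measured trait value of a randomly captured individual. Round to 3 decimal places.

Component means — A: 11.7; B: 8.2; C: -3.5.
E[X] = 0.44·11.7 + 0.25·8.2 + 0.31·-3.5 = 6.113.

6.113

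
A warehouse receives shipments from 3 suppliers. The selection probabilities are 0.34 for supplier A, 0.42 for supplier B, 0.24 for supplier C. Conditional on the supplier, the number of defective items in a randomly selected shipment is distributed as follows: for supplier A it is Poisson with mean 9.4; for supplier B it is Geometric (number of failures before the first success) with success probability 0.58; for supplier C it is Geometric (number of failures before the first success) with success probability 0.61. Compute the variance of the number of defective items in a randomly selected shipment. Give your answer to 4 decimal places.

20.9840

Per component, A: μ=9.4, E[X²]=97.76; B: μ=0.724138, E[X²]=1.77289; C: μ=0.639344, E[X²]=1.45687.
E[X] = 0.34·9.4 + 0.42·0.724138 + 0.24·0.639344 = 3.65358.
E[X²] = 0.34·97.76 + 0.42·1.77289 + 0.24·1.45687 = 34.3327.
Var(X) = E[X²] − (E[X])² = 34.3327 − 13.3487 = 20.984.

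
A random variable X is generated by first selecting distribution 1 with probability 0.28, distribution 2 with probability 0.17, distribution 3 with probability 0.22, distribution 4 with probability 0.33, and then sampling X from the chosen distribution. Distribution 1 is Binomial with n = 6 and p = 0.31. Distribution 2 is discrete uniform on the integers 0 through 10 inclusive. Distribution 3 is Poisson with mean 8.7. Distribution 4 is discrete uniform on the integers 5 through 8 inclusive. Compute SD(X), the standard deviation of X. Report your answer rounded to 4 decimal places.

Per component, 1: μ=1.86, E[X²]=4.743; 2: μ=5, E[X²]=35; 3: μ=8.7, E[X²]=84.39; 4: μ=6.5, E[X²]=43.5.
E[X] = 0.28·1.86 + 0.17·5 + 0.22·8.7 + 0.33·6.5 = 5.4298.
E[X²] = 0.28·4.743 + 0.17·35 + 0.22·84.39 + 0.33·43.5 = 40.1988.
Var(X) = E[X²] − (E[X])² = 40.1988 − 29.4827 = 10.7161.
SD(X) = √10.7161 = 3.27355.

3.2735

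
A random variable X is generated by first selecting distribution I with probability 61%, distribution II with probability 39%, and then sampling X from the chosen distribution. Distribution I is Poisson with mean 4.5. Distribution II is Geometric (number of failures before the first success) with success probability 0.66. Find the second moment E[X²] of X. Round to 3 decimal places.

15.505

For each component E[X²] = Var + (mean)², giving I: 24.75; II: 1.04591.
Overall E[X²] = 0.61·24.75 + 0.39·1.04591 = 15.5054.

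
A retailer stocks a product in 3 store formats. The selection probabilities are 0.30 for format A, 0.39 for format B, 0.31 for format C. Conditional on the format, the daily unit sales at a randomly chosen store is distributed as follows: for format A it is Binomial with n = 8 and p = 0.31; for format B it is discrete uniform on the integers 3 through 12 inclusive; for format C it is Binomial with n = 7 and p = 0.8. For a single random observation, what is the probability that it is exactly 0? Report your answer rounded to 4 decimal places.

0.0154

Conditional on each format, P(X = 0): A: 0.0513798; B: 0; C: 1.28e-05.
By total probability, P(X = 0) = 0.3·0.0513798 + 0.39·0 + 0.31·1.28e-05 = 0.0154179.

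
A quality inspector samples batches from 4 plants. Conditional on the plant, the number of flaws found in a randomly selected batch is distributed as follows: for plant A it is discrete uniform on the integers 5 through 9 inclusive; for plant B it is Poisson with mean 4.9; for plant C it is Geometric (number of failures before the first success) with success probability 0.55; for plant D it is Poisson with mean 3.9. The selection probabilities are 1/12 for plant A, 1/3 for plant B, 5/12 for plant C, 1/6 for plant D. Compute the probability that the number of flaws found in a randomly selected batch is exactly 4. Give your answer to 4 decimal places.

Conditional on each plant, P(X = 4): A: 0; B: 0.178867; C: 0.0225534; D: 0.195119.
By total probability, P(X = 4) = 0.0833333·0 + 0.333333·0.178867 + 0.416667·0.0225534 + 0.166667·0.195119 = 0.101539.

0.1015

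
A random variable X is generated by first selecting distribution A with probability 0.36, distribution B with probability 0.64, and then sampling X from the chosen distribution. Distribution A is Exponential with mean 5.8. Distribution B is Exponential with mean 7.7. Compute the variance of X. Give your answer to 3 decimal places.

50.888

Per component, A: μ=5.8, E[X²]=67.28; B: μ=7.7, E[X²]=118.58.
E[X] = 0.36·5.8 + 0.64·7.7 = 7.016.
E[X²] = 0.36·67.28 + 0.64·118.58 = 100.112.
Var(X) = E[X²] − (E[X])² = 100.112 − 49.2243 = 50.8877.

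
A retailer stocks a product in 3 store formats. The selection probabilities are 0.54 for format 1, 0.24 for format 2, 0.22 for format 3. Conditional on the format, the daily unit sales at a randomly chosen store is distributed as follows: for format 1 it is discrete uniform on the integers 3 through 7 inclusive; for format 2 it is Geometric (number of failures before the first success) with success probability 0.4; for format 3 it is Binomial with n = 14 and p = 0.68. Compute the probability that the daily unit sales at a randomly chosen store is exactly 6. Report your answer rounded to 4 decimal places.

0.1197

Conditional on each format, P(X = 6): 1: 0.2; 2: 0.0186624; 3: 0.0326444.
By total probability, P(X = 6) = 0.54·0.2 + 0.24·0.0186624 + 0.22·0.0326444 = 0.119661.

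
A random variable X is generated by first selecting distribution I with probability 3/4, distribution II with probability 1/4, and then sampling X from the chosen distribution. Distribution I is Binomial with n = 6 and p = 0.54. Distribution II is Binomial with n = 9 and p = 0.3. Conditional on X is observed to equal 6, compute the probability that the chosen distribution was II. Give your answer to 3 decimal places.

0.220

Likelihoods P(X=6 | ·): I: 0.0247949; II: 0.0210039.
Posterior ∝ prior × likelihood. Numerator for II: 0.25·0.0210039 = 0.00525099.
Normalizing constant: 0.75·0.0247949 + 0.25·0.0210039 = 0.0238472.
P(II | observation) = 0.00525099 / 0.0238472 = 0.220193.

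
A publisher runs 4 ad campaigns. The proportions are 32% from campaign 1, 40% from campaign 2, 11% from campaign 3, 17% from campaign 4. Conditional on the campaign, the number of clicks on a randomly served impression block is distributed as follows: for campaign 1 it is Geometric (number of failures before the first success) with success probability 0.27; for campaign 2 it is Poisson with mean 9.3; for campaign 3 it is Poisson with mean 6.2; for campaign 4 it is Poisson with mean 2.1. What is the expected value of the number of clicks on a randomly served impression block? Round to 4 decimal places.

5.6242

Component means — 1: 2.7037; 2: 9.3; 3: 6.2; 4: 2.1.
E[X] = 0.32·2.7037 + 0.4·9.3 + 0.11·6.2 + 0.17·2.1 = 5.62419.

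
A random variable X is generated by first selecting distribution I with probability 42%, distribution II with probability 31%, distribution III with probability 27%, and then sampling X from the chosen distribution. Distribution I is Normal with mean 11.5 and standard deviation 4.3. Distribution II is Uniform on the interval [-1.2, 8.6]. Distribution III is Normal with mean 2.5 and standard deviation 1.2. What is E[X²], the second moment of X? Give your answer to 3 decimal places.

For each component E[X²] = Var + (mean)², giving I: 150.74; II: 21.6933; III: 7.69.
Overall E[X²] = 0.42·150.74 + 0.31·21.6933 + 0.27·7.69 = 72.112.

72.112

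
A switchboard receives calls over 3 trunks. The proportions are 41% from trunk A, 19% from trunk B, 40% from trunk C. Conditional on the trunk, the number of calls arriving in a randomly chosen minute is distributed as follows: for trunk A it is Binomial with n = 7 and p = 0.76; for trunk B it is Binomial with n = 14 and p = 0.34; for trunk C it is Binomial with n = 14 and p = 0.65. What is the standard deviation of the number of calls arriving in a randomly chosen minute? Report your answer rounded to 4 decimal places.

2.4887

Per component, A: μ=5.32, E[X²]=29.5792; B: μ=4.76, E[X²]=25.7992; C: μ=9.1, E[X²]=85.995.
E[X] = 0.41·5.32 + 0.19·4.76 + 0.4·9.1 = 6.7256.
E[X²] = 0.41·29.5792 + 0.19·25.7992 + 0.4·85.995 = 51.4273.
Var(X) = E[X²] − (E[X])² = 51.4273 − 45.2337 = 6.19362.
SD(X) = √6.19362 = 2.4887.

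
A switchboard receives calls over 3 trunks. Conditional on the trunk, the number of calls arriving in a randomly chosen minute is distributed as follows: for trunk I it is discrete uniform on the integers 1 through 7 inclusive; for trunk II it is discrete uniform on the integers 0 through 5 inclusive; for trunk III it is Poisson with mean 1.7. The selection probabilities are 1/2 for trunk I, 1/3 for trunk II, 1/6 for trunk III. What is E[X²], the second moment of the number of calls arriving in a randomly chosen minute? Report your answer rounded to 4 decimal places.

13.8206

For each component E[X²] = Var + (mean)², giving I: 20; II: 9.16667; III: 4.59.
Overall E[X²] = 0.5·20 + 0.333333·9.16667 + 0.166667·4.59 = 13.8206.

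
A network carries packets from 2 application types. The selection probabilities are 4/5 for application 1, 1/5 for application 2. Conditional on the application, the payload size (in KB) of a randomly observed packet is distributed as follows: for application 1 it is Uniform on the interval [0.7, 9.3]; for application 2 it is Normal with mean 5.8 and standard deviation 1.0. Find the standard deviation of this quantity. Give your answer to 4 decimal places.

2.2876

Per component, 1: μ=5, E[X²]=31.1633; 2: μ=5.8, E[X²]=34.64.
E[X] = 0.8·5 + 0.2·5.8 = 5.16.
E[X²] = 0.8·31.1633 + 0.2·34.64 = 31.8587.
Var(X) = E[X²] − (E[X])² = 31.8587 − 26.6256 = 5.23307.
SD(X) = √5.23307 = 2.28759.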